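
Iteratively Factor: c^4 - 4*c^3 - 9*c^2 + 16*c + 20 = (c - 2)*(c^3 - 2*c^2 - 13*c - 10) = (c - 2)*(c + 1)*(c^2 - 3*c - 10) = (c - 2)*(c + 1)*(c + 2)*(c - 5)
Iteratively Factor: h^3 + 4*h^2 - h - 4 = (h + 4)*(h^2 - 1) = (h - 1)*(h + 4)*(h + 1)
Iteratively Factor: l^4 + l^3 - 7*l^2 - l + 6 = (l - 2)*(l^3 + 3*l^2 - l - 3) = (l - 2)*(l - 1)*(l^2 + 4*l + 3) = (l - 2)*(l - 1)*(l + 1)*(l + 3)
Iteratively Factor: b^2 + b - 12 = (b + 4)*(b - 3)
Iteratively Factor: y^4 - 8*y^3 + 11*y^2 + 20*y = (y)*(y^3 - 8*y^2 + 11*y + 20) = y*(y + 1)*(y^2 - 9*y + 20) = y*(y - 5)*(y + 1)*(y - 4)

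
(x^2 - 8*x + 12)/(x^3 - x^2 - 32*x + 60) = (x - 6)/(x^2 + x - 30)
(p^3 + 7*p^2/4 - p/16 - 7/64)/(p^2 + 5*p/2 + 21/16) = (16*p^2 - 1)/(4*(4*p + 3))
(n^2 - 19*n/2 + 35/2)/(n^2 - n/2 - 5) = (n - 7)/(n + 2)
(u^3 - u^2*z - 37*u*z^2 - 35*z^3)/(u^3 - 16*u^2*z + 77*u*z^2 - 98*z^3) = (u^2 + 6*u*z + 5*z^2)/(u^2 - 9*u*z + 14*z^2)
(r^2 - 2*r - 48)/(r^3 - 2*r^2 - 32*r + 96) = (r - 8)/(r^2 - 8*r + 16)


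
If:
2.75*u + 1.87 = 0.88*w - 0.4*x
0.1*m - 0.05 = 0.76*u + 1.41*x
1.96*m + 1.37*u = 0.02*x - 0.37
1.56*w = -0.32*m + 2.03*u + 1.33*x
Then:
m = 0.59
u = -1.10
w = -1.04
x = 0.60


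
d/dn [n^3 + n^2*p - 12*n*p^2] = 3*n^2 + 2*n*p - 12*p^2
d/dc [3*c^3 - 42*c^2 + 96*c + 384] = 9*c^2 - 84*c + 96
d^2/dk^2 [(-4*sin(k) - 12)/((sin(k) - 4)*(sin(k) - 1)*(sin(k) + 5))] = 4*(4*sin(k)^6 + 31*sin(k)^5 + 109*sin(k)^4 - 313*sin(k)^3 - 895*sin(k)^2 + 1466*sin(k) + 3486)/((sin(k) - 4)^3*(sin(k) - 1)^2*(sin(k) + 5)^3)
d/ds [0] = 0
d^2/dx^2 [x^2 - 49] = 2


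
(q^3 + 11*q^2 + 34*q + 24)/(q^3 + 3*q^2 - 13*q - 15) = (q^2 + 10*q + 24)/(q^2 + 2*q - 15)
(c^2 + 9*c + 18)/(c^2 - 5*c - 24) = (c + 6)/(c - 8)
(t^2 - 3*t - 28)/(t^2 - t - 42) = (t + 4)/(t + 6)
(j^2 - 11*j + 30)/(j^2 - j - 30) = (j - 5)/(j + 5)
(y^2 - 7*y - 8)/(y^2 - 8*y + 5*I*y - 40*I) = (y + 1)/(y + 5*I)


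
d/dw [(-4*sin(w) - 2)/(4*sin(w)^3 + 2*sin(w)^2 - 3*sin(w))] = 2*(16*sin(w)^3 + 16*sin(w)^2 + 4*sin(w) - 3)*cos(w)/((4*sin(w)^2 + 2*sin(w) - 3)^2*sin(w)^2)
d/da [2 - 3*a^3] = -9*a^2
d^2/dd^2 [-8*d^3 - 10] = -48*d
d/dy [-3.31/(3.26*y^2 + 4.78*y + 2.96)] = (21.5812*y + 15.8218)/(3.26*y^2 + 4.78*y + 2.96)^2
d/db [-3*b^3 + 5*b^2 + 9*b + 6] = -9*b^2 + 10*b + 9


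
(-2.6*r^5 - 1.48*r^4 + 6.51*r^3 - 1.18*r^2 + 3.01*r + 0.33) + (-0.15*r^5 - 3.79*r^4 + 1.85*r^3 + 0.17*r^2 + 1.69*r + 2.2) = -2.75*r^5 - 5.27*r^4 + 8.36*r^3 - 1.01*r^2 + 4.7*r + 2.53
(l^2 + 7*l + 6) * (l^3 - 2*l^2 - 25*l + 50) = l^5 + 5*l^4 - 33*l^3 - 137*l^2 + 200*l + 300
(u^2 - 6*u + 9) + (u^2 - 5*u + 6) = 2*u^2 - 11*u + 15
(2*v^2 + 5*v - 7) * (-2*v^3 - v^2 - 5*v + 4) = -4*v^5 - 12*v^4 - v^3 - 10*v^2 + 55*v - 28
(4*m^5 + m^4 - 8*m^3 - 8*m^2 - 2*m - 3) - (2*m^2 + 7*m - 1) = 4*m^5 + m^4 - 8*m^3 - 10*m^2 - 9*m - 2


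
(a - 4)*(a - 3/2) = a^2 - 11*a/2 + 6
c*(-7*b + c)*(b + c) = -7*b^2*c - 6*b*c^2 + c^3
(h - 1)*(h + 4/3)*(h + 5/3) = h^3 + 2*h^2 - 7*h/9 - 20/9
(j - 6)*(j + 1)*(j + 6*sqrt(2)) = j^3 - 5*j^2 + 6*sqrt(2)*j^2 - 30*sqrt(2)*j - 6*j - 36*sqrt(2)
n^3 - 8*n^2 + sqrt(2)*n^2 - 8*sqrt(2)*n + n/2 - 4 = (n - 8)*(n + sqrt(2)/2)^2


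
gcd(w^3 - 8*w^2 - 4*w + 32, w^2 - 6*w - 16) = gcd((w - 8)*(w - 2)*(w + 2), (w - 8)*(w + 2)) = w^2 - 6*w - 16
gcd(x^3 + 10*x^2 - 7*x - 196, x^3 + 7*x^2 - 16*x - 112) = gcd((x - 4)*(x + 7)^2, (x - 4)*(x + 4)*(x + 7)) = x^2 + 3*x - 28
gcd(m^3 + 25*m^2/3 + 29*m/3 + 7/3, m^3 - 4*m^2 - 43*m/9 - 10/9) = m + 1/3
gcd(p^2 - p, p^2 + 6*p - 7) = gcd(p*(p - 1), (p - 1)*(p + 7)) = p - 1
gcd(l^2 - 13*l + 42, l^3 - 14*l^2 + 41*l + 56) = l - 7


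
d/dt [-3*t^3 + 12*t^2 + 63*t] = -9*t^2 + 24*t + 63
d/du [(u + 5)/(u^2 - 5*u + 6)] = (u^2 - 5*u - (u + 5)*(2*u - 5) + 6)/(u^2 - 5*u + 6)^2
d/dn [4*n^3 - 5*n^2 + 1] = 2*n*(6*n - 5)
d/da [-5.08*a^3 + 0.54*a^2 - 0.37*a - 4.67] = -15.24*a^2 + 1.08*a - 0.37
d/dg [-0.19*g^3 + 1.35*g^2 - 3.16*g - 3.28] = -0.57*g^2 + 2.7*g - 3.16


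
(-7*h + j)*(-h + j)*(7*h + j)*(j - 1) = 49*h^3*j - 49*h^3 - 49*h^2*j^2 + 49*h^2*j - h*j^3 + h*j^2 + j^4 - j^3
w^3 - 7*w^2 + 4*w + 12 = (w - 6)*(w - 2)*(w + 1)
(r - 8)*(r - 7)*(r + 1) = r^3 - 14*r^2 + 41*r + 56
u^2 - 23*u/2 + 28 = (u - 8)*(u - 7/2)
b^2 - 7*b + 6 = (b - 6)*(b - 1)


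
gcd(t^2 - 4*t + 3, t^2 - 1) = t - 1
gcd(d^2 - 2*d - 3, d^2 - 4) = 1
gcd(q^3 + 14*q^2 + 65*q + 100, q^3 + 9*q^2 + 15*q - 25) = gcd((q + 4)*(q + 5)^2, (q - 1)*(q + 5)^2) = q^2 + 10*q + 25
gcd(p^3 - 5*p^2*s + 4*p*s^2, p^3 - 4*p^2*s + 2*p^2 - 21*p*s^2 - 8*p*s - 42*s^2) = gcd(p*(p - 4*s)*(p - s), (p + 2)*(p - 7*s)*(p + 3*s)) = 1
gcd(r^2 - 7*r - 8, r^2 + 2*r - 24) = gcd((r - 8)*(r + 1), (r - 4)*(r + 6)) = 1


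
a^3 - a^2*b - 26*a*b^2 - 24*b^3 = (a - 6*b)*(a + b)*(a + 4*b)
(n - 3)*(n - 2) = n^2 - 5*n + 6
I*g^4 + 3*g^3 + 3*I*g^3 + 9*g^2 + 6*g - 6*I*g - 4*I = (g + 1)*(g + 2)*(g - 2*I)*(I*g + 1)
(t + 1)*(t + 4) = t^2 + 5*t + 4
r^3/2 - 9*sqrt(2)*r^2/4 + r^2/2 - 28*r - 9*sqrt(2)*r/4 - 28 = (r/2 + 1/2)*(r - 8*sqrt(2))*(r + 7*sqrt(2)/2)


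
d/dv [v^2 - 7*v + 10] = 2*v - 7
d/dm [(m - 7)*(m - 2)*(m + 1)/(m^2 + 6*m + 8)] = (m^4 + 12*m^3 - 29*m^2 - 156*m - 44)/(m^4 + 12*m^3 + 52*m^2 + 96*m + 64)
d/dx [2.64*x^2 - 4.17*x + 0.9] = 5.28*x - 4.17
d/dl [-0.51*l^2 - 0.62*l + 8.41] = -1.02*l - 0.62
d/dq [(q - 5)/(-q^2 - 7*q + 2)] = (-q^2 - 7*q + (q - 5)*(2*q + 7) + 2)/(q^2 + 7*q - 2)^2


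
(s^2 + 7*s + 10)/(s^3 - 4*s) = (s + 5)/(s*(s - 2))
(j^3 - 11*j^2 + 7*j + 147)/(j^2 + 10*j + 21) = (j^2 - 14*j + 49)/(j + 7)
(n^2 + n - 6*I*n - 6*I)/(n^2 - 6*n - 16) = (-n^2 - n + 6*I*n + 6*I)/(-n^2 + 6*n + 16)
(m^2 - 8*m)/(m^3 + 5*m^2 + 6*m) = (m - 8)/(m^2 + 5*m + 6)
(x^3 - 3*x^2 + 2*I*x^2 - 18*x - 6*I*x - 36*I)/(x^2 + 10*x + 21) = (x^2 + 2*x*(-3 + I) - 12*I)/(x + 7)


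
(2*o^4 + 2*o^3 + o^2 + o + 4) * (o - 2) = 2*o^5 - 2*o^4 - 3*o^3 - o^2 + 2*o - 8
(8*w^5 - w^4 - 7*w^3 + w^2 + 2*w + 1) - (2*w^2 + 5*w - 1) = 8*w^5 - w^4 - 7*w^3 - w^2 - 3*w + 2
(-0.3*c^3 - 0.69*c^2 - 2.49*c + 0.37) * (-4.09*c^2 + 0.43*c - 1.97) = 1.227*c^5 + 2.6931*c^4 + 10.4784*c^3 - 1.2247*c^2 + 5.0644*c - 0.7289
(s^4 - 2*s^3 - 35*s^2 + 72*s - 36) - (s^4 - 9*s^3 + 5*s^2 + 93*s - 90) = 7*s^3 - 40*s^2 - 21*s + 54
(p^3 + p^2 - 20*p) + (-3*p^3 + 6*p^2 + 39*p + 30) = -2*p^3 + 7*p^2 + 19*p + 30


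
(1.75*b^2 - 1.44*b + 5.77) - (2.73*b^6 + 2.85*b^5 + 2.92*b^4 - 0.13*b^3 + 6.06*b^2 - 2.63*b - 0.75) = -2.73*b^6 - 2.85*b^5 - 2.92*b^4 + 0.13*b^3 - 4.31*b^2 + 1.19*b + 6.52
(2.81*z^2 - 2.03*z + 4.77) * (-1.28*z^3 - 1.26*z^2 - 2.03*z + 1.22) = -3.5968*z^5 - 0.9422*z^4 - 9.2521*z^3 + 1.5389*z^2 - 12.1597*z + 5.8194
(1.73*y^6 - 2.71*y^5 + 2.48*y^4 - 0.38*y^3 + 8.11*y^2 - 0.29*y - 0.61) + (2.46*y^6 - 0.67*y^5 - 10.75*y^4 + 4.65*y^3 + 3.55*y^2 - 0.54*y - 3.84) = 4.19*y^6 - 3.38*y^5 - 8.27*y^4 + 4.27*y^3 + 11.66*y^2 - 0.83*y - 4.45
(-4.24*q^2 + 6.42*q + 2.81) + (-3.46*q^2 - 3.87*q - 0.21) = -7.7*q^2 + 2.55*q + 2.6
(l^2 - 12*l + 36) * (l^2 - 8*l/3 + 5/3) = l^4 - 44*l^3/3 + 209*l^2/3 - 116*l + 60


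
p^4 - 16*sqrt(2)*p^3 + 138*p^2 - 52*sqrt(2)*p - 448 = (p - 8*sqrt(2))*(p - 7*sqrt(2))*(p - 2*sqrt(2))*(p + sqrt(2))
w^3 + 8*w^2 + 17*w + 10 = (w + 1)*(w + 2)*(w + 5)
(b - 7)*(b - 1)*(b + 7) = b^3 - b^2 - 49*b + 49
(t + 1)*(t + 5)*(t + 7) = t^3 + 13*t^2 + 47*t + 35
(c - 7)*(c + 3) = c^2 - 4*c - 21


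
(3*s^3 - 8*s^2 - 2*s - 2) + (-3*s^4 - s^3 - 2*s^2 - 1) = -3*s^4 + 2*s^3 - 10*s^2 - 2*s - 3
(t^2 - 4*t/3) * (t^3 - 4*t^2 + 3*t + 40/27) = t^5 - 16*t^4/3 + 25*t^3/3 - 68*t^2/27 - 160*t/81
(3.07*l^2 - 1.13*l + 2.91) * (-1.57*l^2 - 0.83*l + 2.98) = -4.8199*l^4 - 0.774*l^3 + 5.5178*l^2 - 5.7827*l + 8.6718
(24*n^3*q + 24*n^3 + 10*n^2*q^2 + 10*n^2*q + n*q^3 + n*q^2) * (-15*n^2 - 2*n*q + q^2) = -360*n^5*q - 360*n^5 - 198*n^4*q^2 - 198*n^4*q - 11*n^3*q^3 - 11*n^3*q^2 + 8*n^2*q^4 + 8*n^2*q^3 + n*q^5 + n*q^4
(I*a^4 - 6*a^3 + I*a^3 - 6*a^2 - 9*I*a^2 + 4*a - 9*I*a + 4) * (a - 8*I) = I*a^5 + 2*a^4 + I*a^4 + 2*a^3 + 39*I*a^3 - 68*a^2 + 39*I*a^2 - 68*a - 32*I*a - 32*I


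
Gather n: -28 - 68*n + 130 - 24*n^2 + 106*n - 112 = -24*n^2 + 38*n - 10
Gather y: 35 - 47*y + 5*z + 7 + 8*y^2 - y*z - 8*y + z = 8*y^2 + y*(-z - 55) + 6*z + 42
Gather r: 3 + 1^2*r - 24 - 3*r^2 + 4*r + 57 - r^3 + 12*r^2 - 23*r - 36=-r^3 + 9*r^2 - 18*r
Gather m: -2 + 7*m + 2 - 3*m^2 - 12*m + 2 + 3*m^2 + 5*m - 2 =0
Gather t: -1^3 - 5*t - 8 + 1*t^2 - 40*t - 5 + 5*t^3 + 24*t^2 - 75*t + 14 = 5*t^3 + 25*t^2 - 120*t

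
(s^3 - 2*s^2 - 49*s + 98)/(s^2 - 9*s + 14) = s + 7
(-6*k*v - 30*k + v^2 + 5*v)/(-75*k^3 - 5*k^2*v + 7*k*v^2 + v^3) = (6*k*v + 30*k - v^2 - 5*v)/(75*k^3 + 5*k^2*v - 7*k*v^2 - v^3)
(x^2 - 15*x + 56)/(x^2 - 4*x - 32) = (x - 7)/(x + 4)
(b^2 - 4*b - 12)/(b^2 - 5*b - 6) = (b + 2)/(b + 1)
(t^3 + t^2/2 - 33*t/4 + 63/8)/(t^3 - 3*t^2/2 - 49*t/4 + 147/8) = (2*t - 3)/(2*t - 7)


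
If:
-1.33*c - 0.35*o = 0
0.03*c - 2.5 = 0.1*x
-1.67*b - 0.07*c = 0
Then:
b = -0.139720558882236*x - 3.49301397205589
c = 3.33333333333333*x + 83.3333333333333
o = -12.6666666666667*x - 316.666666666667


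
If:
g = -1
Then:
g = -1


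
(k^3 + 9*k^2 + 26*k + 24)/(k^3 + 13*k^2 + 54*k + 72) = (k + 2)/(k + 6)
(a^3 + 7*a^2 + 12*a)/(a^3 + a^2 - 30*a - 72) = a/(a - 6)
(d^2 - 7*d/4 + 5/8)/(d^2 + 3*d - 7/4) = (4*d - 5)/(2*(2*d + 7))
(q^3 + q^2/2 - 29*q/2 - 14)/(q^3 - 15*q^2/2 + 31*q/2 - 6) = (2*q^2 + 9*q + 7)/(2*q^2 - 7*q + 3)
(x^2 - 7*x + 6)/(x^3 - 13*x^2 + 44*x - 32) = (x - 6)/(x^2 - 12*x + 32)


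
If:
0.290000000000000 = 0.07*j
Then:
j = 4.14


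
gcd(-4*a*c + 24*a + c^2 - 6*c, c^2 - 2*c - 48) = 1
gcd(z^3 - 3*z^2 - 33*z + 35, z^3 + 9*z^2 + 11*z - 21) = z - 1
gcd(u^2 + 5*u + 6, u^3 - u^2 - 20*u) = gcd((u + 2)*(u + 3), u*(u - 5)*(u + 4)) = 1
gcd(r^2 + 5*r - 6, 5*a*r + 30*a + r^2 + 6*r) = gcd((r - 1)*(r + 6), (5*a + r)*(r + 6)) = r + 6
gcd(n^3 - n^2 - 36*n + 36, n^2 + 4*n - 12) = n + 6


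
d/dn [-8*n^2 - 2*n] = -16*n - 2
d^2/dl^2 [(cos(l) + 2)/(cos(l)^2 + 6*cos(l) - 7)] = (-9*(1 - cos(2*l))^2*cos(l)/4 - (1 - cos(2*l))^2/2 - 151*cos(l)/2 - 81*cos(2*l) - 21*cos(3*l) + cos(5*l)/2 + 177)/((cos(l) - 1)^3*(cos(l) + 7)^3)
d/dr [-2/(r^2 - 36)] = 4*r/(r^2 - 36)^2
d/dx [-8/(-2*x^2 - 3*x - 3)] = 8*(-4*x - 3)/(2*x^2 + 3*x + 3)^2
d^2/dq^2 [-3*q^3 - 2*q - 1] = -18*q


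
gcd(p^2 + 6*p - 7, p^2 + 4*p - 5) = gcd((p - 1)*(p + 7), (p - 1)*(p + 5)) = p - 1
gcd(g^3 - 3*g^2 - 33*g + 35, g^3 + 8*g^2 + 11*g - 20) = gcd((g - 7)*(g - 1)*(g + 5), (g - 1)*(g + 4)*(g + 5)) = g^2 + 4*g - 5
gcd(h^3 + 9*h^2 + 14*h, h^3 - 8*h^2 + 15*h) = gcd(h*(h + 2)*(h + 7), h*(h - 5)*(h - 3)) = h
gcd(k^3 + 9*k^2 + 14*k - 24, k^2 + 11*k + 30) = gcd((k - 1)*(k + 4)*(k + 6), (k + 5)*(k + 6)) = k + 6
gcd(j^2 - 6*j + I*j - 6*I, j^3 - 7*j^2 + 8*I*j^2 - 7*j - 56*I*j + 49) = j + I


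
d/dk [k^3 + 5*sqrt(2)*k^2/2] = k*(3*k + 5*sqrt(2))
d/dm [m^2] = 2*m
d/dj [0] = 0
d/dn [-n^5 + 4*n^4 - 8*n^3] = n^2*(-5*n^2 + 16*n - 24)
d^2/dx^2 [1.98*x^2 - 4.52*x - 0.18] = 3.96000000000000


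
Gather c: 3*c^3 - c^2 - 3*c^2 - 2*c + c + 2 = 3*c^3 - 4*c^2 - c + 2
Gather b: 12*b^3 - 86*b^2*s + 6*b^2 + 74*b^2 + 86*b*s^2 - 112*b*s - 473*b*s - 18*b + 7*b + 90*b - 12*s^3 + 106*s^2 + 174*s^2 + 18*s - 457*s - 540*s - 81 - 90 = 12*b^3 + b^2*(80 - 86*s) + b*(86*s^2 - 585*s + 79) - 12*s^3 + 280*s^2 - 979*s - 171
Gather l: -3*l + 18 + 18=36 - 3*l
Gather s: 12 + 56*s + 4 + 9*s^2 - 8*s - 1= 9*s^2 + 48*s + 15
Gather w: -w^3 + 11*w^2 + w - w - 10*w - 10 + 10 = -w^3 + 11*w^2 - 10*w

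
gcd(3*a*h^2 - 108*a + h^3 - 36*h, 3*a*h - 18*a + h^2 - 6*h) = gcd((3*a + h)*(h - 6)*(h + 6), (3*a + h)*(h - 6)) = 3*a*h - 18*a + h^2 - 6*h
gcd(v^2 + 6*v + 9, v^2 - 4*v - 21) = v + 3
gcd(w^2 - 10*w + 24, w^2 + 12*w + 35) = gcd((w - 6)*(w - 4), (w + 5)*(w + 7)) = 1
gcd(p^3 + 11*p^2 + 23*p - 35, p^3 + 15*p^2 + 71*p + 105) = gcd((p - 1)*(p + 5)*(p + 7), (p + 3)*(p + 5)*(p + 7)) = p^2 + 12*p + 35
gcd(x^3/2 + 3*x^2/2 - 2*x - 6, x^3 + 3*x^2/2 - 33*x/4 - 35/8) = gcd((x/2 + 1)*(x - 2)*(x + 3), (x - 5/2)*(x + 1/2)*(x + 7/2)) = 1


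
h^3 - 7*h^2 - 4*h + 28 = (h - 7)*(h - 2)*(h + 2)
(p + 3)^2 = p^2 + 6*p + 9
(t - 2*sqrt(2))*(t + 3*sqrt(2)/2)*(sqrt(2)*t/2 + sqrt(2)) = sqrt(2)*t^3/2 - t^2/2 + sqrt(2)*t^2 - 3*sqrt(2)*t - t - 6*sqrt(2)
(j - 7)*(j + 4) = j^2 - 3*j - 28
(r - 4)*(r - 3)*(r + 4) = r^3 - 3*r^2 - 16*r + 48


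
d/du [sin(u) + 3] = cos(u)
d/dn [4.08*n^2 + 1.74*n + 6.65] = 8.16*n + 1.74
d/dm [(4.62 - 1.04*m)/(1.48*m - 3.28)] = (11.238592 - 5.071072*m)/(1.48*m - 3.28)^3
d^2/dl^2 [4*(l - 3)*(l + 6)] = 8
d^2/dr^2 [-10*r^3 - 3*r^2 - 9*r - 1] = -60*r - 6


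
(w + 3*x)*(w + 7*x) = w^2 + 10*w*x + 21*x^2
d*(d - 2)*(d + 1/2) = d^3 - 3*d^2/2 - d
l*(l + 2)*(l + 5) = l^3 + 7*l^2 + 10*l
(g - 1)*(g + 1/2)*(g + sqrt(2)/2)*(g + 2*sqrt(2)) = g^4 - g^3/2 + 5*sqrt(2)*g^3/2 - 5*sqrt(2)*g^2/4 + 3*g^2/2 - 5*sqrt(2)*g/4 - g - 1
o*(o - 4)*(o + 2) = o^3 - 2*o^2 - 8*o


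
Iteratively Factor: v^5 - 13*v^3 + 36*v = (v - 3)*(v^4 + 3*v^3 - 4*v^2 - 12*v) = (v - 3)*(v - 2)*(v^3 + 5*v^2 + 6*v) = v*(v - 3)*(v - 2)*(v^2 + 5*v + 6) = v*(v - 3)*(v - 2)*(v + 3)*(v + 2)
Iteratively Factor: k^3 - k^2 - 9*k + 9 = (k - 1)*(k^2 - 9) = (k - 3)*(k - 1)*(k + 3)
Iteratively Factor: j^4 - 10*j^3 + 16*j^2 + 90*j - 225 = (j + 3)*(j^3 - 13*j^2 + 55*j - 75) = (j - 5)*(j + 3)*(j^2 - 8*j + 15) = (j - 5)*(j - 3)*(j + 3)*(j - 5)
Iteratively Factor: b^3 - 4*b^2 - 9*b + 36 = (b + 3)*(b^2 - 7*b + 12) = (b - 3)*(b + 3)*(b - 4)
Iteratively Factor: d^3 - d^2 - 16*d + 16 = (d - 4)*(d^2 + 3*d - 4) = (d - 4)*(d - 1)*(d + 4)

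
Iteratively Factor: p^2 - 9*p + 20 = (p - 5)*(p - 4)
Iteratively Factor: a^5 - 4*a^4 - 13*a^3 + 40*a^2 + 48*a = (a + 3)*(a^4 - 7*a^3 + 8*a^2 + 16*a) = a*(a + 3)*(a^3 - 7*a^2 + 8*a + 16) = a*(a - 4)*(a + 3)*(a^2 - 3*a - 4) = a*(a - 4)*(a + 1)*(a + 3)*(a - 4)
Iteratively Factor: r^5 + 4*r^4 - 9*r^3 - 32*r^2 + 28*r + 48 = (r - 2)*(r^4 + 6*r^3 + 3*r^2 - 26*r - 24) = (r - 2)*(r + 3)*(r^3 + 3*r^2 - 6*r - 8) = (r - 2)*(r + 1)*(r + 3)*(r^2 + 2*r - 8) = (r - 2)*(r + 1)*(r + 3)*(r + 4)*(r - 2)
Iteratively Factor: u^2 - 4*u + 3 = (u - 3)*(u - 1)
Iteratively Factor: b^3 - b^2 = (b - 1)*(b^2) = b*(b - 1)*(b)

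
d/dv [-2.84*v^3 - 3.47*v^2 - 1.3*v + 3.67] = -8.52*v^2 - 6.94*v - 1.3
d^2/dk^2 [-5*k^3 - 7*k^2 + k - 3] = -30*k - 14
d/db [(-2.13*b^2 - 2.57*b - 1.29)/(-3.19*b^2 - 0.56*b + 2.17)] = (-7.0055*b^2 - 17.4744*b - 6.2993)/(10.1761*b^4 + 3.5728*b^3 - 13.531*b^2 - 2.4304*b + 4.7089)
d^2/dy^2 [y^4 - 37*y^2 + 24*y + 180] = 12*y^2 - 74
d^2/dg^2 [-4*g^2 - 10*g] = -8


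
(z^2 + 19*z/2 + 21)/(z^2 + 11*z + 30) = (z + 7/2)/(z + 5)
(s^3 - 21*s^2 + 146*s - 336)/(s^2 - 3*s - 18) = (s^2 - 15*s + 56)/(s + 3)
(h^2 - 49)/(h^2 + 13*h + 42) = (h - 7)/(h + 6)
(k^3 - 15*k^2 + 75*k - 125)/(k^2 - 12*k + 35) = (k^2 - 10*k + 25)/(k - 7)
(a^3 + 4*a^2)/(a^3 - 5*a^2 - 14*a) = a*(a + 4)/(a^2 - 5*a - 14)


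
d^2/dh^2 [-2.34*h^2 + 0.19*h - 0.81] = -4.68000000000000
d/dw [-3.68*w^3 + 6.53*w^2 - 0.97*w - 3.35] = -11.04*w^2 + 13.06*w - 0.97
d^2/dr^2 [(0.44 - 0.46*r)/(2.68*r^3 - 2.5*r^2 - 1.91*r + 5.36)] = (-19.823424*r^5 + 56.415072*r^4 - 57.627296*r^3 + 82.280064*r^2 - 62.301072*r + 5.583736)/(19.248832*r^9 - 53.868*r^8 + 9.094848*r^7 + 176.649992*r^6 - 221.953776*r^5 - 91.481358*r^4 + 377.582113*r^3 - 156.810552*r^2 - 164.620608*r + 153.990656)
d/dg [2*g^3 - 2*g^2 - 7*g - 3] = 6*g^2 - 4*g - 7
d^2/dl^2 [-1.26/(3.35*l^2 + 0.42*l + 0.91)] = (28.2807*l^2 + 3.54564*l - 1.26*(6.7*l + 0.42)*(13.4*l + 0.84) + 7.68222)/(3.35*l^2 + 0.42*l + 0.91)^3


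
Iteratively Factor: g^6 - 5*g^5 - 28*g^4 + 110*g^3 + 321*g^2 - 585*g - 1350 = (g - 3)*(g^5 - 2*g^4 - 34*g^3 + 8*g^2 + 345*g + 450) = (g - 5)*(g - 3)*(g^4 + 3*g^3 - 19*g^2 - 87*g - 90) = (g - 5)^2*(g - 3)*(g^3 + 8*g^2 + 21*g + 18) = (g - 5)^2*(g - 3)*(g + 3)*(g^2 + 5*g + 6) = (g - 5)^2*(g - 3)*(g + 2)*(g + 3)*(g + 3)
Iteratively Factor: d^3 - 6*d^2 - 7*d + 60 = (d - 5)*(d^2 - d - 12) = (d - 5)*(d + 3)*(d - 4)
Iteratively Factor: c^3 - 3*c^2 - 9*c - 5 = (c + 1)*(c^2 - 4*c - 5) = (c - 5)*(c + 1)*(c + 1)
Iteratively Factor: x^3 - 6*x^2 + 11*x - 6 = (x - 2)*(x^2 - 4*x + 3) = (x - 2)*(x - 1)*(x - 3)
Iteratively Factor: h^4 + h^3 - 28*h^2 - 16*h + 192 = (h - 4)*(h^3 + 5*h^2 - 8*h - 48) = (h - 4)*(h - 3)*(h^2 + 8*h + 16) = (h - 4)*(h - 3)*(h + 4)*(h + 4)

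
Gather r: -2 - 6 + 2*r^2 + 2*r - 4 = 2*r^2 + 2*r - 12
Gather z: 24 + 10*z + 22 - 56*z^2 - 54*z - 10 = -56*z^2 - 44*z + 36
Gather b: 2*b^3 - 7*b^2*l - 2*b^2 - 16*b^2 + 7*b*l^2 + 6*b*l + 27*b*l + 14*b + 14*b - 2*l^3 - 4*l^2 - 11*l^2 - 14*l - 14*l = 2*b^3 + b^2*(-7*l - 18) + b*(7*l^2 + 33*l + 28) - 2*l^3 - 15*l^2 - 28*l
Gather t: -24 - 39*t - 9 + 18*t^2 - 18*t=18*t^2 - 57*t - 33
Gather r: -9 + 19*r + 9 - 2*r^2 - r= -2*r^2 + 18*r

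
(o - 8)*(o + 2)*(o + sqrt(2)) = o^3 - 6*o^2 + sqrt(2)*o^2 - 16*o - 6*sqrt(2)*o - 16*sqrt(2)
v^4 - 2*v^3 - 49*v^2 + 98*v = v*(v - 7)*(v - 2)*(v + 7)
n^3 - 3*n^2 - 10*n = n*(n - 5)*(n + 2)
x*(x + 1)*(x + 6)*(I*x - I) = I*x^4 + 6*I*x^3 - I*x^2 - 6*I*x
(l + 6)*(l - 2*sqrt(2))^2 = l^3 - 4*sqrt(2)*l^2 + 6*l^2 - 24*sqrt(2)*l + 8*l + 48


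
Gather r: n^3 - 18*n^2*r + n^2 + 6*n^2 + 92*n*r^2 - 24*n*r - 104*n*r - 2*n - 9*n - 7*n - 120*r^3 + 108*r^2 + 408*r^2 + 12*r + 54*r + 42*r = n^3 + 7*n^2 - 18*n - 120*r^3 + r^2*(92*n + 516) + r*(-18*n^2 - 128*n + 108)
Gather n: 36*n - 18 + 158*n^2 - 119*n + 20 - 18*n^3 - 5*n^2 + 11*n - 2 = -18*n^3 + 153*n^2 - 72*n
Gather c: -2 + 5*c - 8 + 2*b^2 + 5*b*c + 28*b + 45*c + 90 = 2*b^2 + 28*b + c*(5*b + 50) + 80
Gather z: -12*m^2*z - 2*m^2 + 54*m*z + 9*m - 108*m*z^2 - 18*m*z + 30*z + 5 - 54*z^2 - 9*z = -2*m^2 + 9*m + z^2*(-108*m - 54) + z*(-12*m^2 + 36*m + 21) + 5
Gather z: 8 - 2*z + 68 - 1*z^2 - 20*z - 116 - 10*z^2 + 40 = -11*z^2 - 22*z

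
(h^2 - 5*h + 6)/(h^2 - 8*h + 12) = (h - 3)/(h - 6)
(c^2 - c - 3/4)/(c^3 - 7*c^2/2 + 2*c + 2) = (c - 3/2)/(c^2 - 4*c + 4)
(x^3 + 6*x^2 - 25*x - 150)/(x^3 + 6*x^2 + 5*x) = (x^2 + x - 30)/(x*(x + 1))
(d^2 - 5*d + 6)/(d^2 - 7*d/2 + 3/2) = 2*(d - 2)/(2*d - 1)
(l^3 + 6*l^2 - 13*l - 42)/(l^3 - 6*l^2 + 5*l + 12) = (l^2 + 9*l + 14)/(l^2 - 3*l - 4)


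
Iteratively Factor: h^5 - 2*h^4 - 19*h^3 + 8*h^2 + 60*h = (h)*(h^4 - 2*h^3 - 19*h^2 + 8*h + 60) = h*(h - 2)*(h^3 - 19*h - 30) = h*(h - 5)*(h - 2)*(h^2 + 5*h + 6) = h*(h - 5)*(h - 2)*(h + 3)*(h + 2)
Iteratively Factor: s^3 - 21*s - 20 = (s + 4)*(s^2 - 4*s - 5) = (s + 1)*(s + 4)*(s - 5)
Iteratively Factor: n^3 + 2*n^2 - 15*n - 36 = (n + 3)*(n^2 - n - 12) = (n - 4)*(n + 3)*(n + 3)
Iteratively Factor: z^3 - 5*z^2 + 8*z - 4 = (z - 2)*(z^2 - 3*z + 2) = (z - 2)^2*(z - 1)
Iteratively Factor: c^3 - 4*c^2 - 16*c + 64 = (c - 4)*(c^2 - 16) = (c - 4)^2*(c + 4)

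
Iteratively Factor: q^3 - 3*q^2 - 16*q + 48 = (q - 3)*(q^2 - 16) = (q - 4)*(q - 3)*(q + 4)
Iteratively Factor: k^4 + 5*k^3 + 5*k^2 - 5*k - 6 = (k + 2)*(k^3 + 3*k^2 - k - 3) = (k + 2)*(k + 3)*(k^2 - 1) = (k - 1)*(k + 2)*(k + 3)*(k + 1)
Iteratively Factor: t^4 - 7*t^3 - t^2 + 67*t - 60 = (t + 3)*(t^3 - 10*t^2 + 29*t - 20) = (t - 4)*(t + 3)*(t^2 - 6*t + 5) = (t - 5)*(t - 4)*(t + 3)*(t - 1)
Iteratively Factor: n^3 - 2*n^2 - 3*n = (n)*(n^2 - 2*n - 3) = n*(n - 3)*(n + 1)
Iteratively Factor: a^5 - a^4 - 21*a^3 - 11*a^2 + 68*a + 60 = (a + 1)*(a^4 - 2*a^3 - 19*a^2 + 8*a + 60) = (a + 1)*(a + 3)*(a^3 - 5*a^2 - 4*a + 20) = (a + 1)*(a + 2)*(a + 3)*(a^2 - 7*a + 10) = (a - 5)*(a + 1)*(a + 2)*(a + 3)*(a - 2)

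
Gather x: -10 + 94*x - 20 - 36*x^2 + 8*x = -36*x^2 + 102*x - 30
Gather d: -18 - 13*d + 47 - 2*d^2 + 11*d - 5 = -2*d^2 - 2*d + 24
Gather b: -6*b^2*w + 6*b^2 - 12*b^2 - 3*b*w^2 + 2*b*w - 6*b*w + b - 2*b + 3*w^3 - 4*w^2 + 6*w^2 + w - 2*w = b^2*(-6*w - 6) + b*(-3*w^2 - 4*w - 1) + 3*w^3 + 2*w^2 - w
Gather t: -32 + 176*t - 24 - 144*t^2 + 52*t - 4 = -144*t^2 + 228*t - 60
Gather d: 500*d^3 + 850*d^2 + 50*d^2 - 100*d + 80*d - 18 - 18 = 500*d^3 + 900*d^2 - 20*d - 36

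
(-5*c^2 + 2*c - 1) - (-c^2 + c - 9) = -4*c^2 + c + 8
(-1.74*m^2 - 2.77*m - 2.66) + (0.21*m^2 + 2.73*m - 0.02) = -1.53*m^2 - 0.04*m - 2.68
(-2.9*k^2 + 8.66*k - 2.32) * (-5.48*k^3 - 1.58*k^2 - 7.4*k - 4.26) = 15.892*k^5 - 42.8748*k^4 + 20.4908*k^3 - 48.0644*k^2 - 19.7236*k + 9.8832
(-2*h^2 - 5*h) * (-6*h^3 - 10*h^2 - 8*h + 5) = 12*h^5 + 50*h^4 + 66*h^3 + 30*h^2 - 25*h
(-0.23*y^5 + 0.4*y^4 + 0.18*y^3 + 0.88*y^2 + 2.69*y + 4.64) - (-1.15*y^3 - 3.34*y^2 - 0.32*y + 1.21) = -0.23*y^5 + 0.4*y^4 + 1.33*y^3 + 4.22*y^2 + 3.01*y + 3.43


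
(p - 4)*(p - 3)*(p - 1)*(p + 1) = p^4 - 7*p^3 + 11*p^2 + 7*p - 12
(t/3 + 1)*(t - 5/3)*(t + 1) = t^3/3 + 7*t^2/9 - 11*t/9 - 5/3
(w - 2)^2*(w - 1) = w^3 - 5*w^2 + 8*w - 4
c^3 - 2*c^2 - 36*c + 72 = (c - 6)*(c - 2)*(c + 6)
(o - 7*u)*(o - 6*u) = o^2 - 13*o*u + 42*u^2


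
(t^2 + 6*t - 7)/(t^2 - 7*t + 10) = (t^2 + 6*t - 7)/(t^2 - 7*t + 10)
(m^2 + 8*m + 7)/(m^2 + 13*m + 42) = (m + 1)/(m + 6)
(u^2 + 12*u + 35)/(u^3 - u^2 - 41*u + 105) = (u + 5)/(u^2 - 8*u + 15)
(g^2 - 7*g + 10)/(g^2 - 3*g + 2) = (g - 5)/(g - 1)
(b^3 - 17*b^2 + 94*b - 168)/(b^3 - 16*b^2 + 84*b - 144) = (b - 7)/(b - 6)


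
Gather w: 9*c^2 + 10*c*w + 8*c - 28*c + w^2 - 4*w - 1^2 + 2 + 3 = 9*c^2 - 20*c + w^2 + w*(10*c - 4) + 4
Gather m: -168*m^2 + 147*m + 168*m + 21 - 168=-168*m^2 + 315*m - 147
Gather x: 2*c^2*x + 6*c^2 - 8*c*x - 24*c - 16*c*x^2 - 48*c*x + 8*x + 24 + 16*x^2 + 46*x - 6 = 6*c^2 - 24*c + x^2*(16 - 16*c) + x*(2*c^2 - 56*c + 54) + 18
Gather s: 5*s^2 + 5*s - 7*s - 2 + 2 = 5*s^2 - 2*s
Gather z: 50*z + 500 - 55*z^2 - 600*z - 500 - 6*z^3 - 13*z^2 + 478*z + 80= -6*z^3 - 68*z^2 - 72*z + 80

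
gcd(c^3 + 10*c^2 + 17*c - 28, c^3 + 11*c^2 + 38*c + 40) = c + 4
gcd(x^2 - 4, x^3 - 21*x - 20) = 1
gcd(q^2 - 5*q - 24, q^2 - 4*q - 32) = q - 8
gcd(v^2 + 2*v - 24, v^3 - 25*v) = 1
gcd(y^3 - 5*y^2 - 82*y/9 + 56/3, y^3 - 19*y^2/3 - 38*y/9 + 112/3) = y^2 - 11*y/3 - 14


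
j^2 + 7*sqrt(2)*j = j*(j + 7*sqrt(2))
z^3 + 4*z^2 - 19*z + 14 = (z - 2)*(z - 1)*(z + 7)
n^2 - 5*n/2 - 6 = (n - 4)*(n + 3/2)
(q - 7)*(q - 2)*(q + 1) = q^3 - 8*q^2 + 5*q + 14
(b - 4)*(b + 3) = b^2 - b - 12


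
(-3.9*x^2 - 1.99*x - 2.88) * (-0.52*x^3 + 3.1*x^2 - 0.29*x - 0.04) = 2.028*x^5 - 11.0552*x^4 - 3.5404*x^3 - 8.1949*x^2 + 0.9148*x + 0.1152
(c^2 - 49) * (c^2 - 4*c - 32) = c^4 - 4*c^3 - 81*c^2 + 196*c + 1568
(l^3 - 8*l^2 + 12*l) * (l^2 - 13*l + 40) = l^5 - 21*l^4 + 156*l^3 - 476*l^2 + 480*l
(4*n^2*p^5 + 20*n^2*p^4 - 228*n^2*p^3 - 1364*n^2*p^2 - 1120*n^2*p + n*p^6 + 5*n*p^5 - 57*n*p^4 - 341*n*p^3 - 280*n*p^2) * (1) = 4*n^2*p^5 + 20*n^2*p^4 - 228*n^2*p^3 - 1364*n^2*p^2 - 1120*n^2*p + n*p^6 + 5*n*p^5 - 57*n*p^4 - 341*n*p^3 - 280*n*p^2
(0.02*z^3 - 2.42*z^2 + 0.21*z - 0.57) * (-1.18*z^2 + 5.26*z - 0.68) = -0.0236*z^5 + 2.9608*z^4 - 12.9906*z^3 + 3.4228*z^2 - 3.141*z + 0.3876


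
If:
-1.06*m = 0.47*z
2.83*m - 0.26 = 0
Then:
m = 0.09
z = -0.21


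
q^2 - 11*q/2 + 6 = (q - 4)*(q - 3/2)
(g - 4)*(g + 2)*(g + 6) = g^3 + 4*g^2 - 20*g - 48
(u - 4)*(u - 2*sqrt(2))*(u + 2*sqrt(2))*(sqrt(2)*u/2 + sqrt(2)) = sqrt(2)*u^4/2 - sqrt(2)*u^3 - 8*sqrt(2)*u^2 + 8*sqrt(2)*u + 32*sqrt(2)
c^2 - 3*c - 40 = (c - 8)*(c + 5)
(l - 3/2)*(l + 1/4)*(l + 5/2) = l^3 + 5*l^2/4 - 7*l/2 - 15/16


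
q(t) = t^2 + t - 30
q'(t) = 2*t + 1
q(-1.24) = -29.70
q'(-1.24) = -1.48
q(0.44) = -29.37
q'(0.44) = 1.88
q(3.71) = -12.53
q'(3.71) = 8.42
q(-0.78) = -30.17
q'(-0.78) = -0.56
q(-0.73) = -30.20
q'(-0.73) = -0.46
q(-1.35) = -29.53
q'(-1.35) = -1.70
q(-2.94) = -24.30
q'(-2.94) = -4.88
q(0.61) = -29.02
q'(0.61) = 2.22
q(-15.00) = 180.00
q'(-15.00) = -29.00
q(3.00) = -18.00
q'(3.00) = 7.00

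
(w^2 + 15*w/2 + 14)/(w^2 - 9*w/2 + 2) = (2*w^2 + 15*w + 28)/(2*w^2 - 9*w + 4)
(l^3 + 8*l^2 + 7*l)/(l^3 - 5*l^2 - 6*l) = (l + 7)/(l - 6)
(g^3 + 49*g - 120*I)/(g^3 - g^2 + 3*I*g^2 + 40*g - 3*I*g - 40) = (g - 3*I)/(g - 1)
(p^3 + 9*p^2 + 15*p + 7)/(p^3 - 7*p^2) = (p^3 + 9*p^2 + 15*p + 7)/(p^2*(p - 7))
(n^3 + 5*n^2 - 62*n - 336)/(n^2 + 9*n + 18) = (n^2 - n - 56)/(n + 3)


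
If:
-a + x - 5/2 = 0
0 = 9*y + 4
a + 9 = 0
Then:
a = -9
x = -13/2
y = -4/9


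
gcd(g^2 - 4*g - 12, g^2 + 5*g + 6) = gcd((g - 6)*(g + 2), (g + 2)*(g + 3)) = g + 2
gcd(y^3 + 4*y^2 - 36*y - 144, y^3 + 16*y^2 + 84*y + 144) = y^2 + 10*y + 24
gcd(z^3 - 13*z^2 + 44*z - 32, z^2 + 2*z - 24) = z - 4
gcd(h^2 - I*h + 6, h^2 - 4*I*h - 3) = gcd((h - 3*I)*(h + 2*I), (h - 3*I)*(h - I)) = h - 3*I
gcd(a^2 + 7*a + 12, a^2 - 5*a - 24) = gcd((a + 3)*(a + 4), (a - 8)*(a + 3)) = a + 3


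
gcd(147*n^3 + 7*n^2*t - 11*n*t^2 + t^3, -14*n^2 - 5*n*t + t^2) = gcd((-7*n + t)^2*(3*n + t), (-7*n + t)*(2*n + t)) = -7*n + t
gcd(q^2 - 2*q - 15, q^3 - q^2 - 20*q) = q - 5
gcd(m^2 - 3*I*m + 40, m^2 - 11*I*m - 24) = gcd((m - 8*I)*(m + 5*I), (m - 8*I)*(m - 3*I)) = m - 8*I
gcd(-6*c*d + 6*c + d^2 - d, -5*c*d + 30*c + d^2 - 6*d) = 1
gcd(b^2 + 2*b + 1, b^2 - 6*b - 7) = b + 1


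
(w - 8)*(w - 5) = w^2 - 13*w + 40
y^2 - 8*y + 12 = (y - 6)*(y - 2)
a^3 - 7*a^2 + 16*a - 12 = (a - 3)*(a - 2)^2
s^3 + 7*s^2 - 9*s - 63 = (s - 3)*(s + 3)*(s + 7)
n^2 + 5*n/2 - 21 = (n - 7/2)*(n + 6)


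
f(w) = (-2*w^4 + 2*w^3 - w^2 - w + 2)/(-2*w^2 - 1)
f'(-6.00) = -13.04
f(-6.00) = 41.81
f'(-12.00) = -25.01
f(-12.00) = 155.91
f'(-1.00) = -4.11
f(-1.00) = 0.67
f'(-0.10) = -0.09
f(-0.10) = -2.05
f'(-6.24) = -13.51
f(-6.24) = 44.99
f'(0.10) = 1.85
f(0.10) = -1.85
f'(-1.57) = -4.72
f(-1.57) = 3.17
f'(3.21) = 5.39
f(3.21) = 7.30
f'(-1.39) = -4.49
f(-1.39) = 2.34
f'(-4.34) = -9.75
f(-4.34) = 22.90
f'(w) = 4*w*(-2*w^4 + 2*w^3 - w^2 - w + 2)/(-2*w^2 - 1)^2 + (-8*w^3 + 6*w^2 - 2*w - 1)/(-2*w^2 - 1)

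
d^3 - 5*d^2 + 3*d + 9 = (d - 3)^2*(d + 1)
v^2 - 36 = (v - 6)*(v + 6)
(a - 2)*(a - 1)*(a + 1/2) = a^3 - 5*a^2/2 + a/2 + 1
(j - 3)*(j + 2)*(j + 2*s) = j^3 + 2*j^2*s - j^2 - 2*j*s - 6*j - 12*s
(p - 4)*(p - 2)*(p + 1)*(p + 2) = p^4 - 3*p^3 - 8*p^2 + 12*p + 16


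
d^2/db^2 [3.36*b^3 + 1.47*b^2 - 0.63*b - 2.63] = 20.16*b + 2.94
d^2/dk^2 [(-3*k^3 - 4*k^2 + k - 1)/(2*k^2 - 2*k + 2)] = 3*(-k^3 + 6*k^2 - 3*k - 1)/(k^6 - 3*k^5 + 6*k^4 - 7*k^3 + 6*k^2 - 3*k + 1)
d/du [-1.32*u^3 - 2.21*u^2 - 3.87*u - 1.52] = -3.96*u^2 - 4.42*u - 3.87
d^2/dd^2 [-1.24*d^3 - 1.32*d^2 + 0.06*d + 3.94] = -7.44*d - 2.64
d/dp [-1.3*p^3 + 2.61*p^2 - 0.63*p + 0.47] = -3.9*p^2 + 5.22*p - 0.63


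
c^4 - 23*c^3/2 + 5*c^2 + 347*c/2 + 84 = (c - 8)*(c - 7)*(c + 1/2)*(c + 3)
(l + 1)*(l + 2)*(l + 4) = l^3 + 7*l^2 + 14*l + 8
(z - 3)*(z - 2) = z^2 - 5*z + 6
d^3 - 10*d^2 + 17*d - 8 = (d - 8)*(d - 1)^2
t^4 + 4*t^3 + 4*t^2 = t^2*(t + 2)^2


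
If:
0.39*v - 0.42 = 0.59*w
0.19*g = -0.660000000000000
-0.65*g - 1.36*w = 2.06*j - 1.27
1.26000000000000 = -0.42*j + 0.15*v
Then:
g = -3.47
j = -0.67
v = 6.53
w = 3.61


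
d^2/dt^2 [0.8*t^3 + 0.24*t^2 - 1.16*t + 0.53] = 4.8*t + 0.48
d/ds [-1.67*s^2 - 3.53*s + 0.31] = -3.34*s - 3.53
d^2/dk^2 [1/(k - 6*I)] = 2/(k - 6*I)^3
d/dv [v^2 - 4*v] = 2*v - 4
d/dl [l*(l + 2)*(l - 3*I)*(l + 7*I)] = 4*l^3 + l^2*(6 + 12*I) + l*(42 + 16*I) + 42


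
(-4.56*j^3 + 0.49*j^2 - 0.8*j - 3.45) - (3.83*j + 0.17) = -4.56*j^3 + 0.49*j^2 - 4.63*j - 3.62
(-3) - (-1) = -2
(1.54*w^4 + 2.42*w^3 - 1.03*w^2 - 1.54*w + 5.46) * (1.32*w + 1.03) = 2.0328*w^5 + 4.7806*w^4 + 1.133*w^3 - 3.0937*w^2 + 5.621*w + 5.6238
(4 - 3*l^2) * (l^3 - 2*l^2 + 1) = -3*l^5 + 6*l^4 + 4*l^3 - 11*l^2 + 4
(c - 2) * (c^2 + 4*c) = c^3 + 2*c^2 - 8*c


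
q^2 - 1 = (q - 1)*(q + 1)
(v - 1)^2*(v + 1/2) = v^3 - 3*v^2/2 + 1/2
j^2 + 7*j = j*(j + 7)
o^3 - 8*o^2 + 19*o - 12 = (o - 4)*(o - 3)*(o - 1)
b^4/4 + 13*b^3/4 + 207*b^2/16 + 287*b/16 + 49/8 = (b/4 + 1/2)*(b + 1/2)*(b + 7/2)*(b + 7)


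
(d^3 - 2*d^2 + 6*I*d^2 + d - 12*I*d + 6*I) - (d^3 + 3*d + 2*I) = -2*d^2 + 6*I*d^2 - 2*d - 12*I*d + 4*I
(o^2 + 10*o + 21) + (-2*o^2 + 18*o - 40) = -o^2 + 28*o - 19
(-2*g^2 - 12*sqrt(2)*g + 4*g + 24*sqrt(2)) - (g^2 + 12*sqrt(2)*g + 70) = -3*g^2 - 24*sqrt(2)*g + 4*g - 70 + 24*sqrt(2)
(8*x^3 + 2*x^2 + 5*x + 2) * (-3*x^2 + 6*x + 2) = -24*x^5 + 42*x^4 + 13*x^3 + 28*x^2 + 22*x + 4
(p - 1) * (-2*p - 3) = -2*p^2 - p + 3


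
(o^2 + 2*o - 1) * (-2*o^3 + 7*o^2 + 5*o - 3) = -2*o^5 + 3*o^4 + 21*o^3 - 11*o + 3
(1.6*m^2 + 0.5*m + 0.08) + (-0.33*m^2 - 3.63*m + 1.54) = 1.27*m^2 - 3.13*m + 1.62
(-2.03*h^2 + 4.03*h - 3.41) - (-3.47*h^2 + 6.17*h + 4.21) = 1.44*h^2 - 2.14*h - 7.62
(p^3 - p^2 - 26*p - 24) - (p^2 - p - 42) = p^3 - 2*p^2 - 25*p + 18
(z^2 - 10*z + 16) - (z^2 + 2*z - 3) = 19 - 12*z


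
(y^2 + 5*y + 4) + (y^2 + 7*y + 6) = 2*y^2 + 12*y + 10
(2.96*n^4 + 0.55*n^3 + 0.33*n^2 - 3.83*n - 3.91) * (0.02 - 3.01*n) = -8.9096*n^5 - 1.5963*n^4 - 0.9823*n^3 + 11.5349*n^2 + 11.6925*n - 0.0782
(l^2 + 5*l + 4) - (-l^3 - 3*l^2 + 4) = l^3 + 4*l^2 + 5*l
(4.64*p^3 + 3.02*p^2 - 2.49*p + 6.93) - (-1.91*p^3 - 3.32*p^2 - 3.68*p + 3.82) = 6.55*p^3 + 6.34*p^2 + 1.19*p + 3.11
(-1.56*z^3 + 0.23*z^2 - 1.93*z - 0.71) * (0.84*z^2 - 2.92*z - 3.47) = -1.3104*z^5 + 4.7484*z^4 + 3.1204*z^3 + 4.2411*z^2 + 8.7703*z + 2.4637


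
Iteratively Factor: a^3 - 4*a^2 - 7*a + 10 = (a + 2)*(a^2 - 6*a + 5) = (a - 5)*(a + 2)*(a - 1)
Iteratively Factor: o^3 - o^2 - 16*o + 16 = (o - 1)*(o^2 - 16) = (o - 1)*(o + 4)*(o - 4)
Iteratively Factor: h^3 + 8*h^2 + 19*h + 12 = (h + 3)*(h^2 + 5*h + 4) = (h + 3)*(h + 4)*(h + 1)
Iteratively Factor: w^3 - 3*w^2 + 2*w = (w - 1)*(w^2 - 2*w) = (w - 2)*(w - 1)*(w)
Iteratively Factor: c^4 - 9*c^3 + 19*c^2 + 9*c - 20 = (c - 4)*(c^3 - 5*c^2 - c + 5) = (c - 5)*(c - 4)*(c^2 - 1) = (c - 5)*(c - 4)*(c - 1)*(c + 1)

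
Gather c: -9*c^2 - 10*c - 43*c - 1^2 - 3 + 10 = -9*c^2 - 53*c + 6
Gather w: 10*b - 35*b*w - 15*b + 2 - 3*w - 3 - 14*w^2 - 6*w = -5*b - 14*w^2 + w*(-35*b - 9) - 1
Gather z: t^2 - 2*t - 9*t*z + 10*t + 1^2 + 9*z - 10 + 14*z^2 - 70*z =t^2 + 8*t + 14*z^2 + z*(-9*t - 61) - 9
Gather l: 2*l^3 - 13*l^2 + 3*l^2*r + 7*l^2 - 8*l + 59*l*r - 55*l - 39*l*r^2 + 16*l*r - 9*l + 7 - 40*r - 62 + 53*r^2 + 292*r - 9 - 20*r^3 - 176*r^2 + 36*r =2*l^3 + l^2*(3*r - 6) + l*(-39*r^2 + 75*r - 72) - 20*r^3 - 123*r^2 + 288*r - 64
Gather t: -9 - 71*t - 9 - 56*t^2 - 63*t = -56*t^2 - 134*t - 18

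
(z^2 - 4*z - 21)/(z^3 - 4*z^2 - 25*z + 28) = (z + 3)/(z^2 + 3*z - 4)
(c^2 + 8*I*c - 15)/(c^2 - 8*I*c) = (c^2 + 8*I*c - 15)/(c*(c - 8*I))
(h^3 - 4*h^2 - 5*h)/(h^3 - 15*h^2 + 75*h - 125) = h*(h + 1)/(h^2 - 10*h + 25)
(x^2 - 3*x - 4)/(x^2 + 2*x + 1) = (x - 4)/(x + 1)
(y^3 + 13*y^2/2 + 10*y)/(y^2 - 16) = y*(2*y + 5)/(2*(y - 4))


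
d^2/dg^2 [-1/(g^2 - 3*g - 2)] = 2*(-g^2 + 3*g + (2*g - 3)^2 + 2)/(-g^2 + 3*g + 2)^3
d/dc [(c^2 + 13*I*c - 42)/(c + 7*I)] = 1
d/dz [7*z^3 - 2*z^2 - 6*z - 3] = 21*z^2 - 4*z - 6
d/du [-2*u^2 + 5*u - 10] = 5 - 4*u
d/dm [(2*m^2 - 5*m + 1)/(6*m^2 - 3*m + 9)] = 2*(4*m^2 + 4*m - 7)/(3*(4*m^4 - 4*m^3 + 13*m^2 - 6*m + 9))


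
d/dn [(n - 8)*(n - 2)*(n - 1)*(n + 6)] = 4*n^3 - 15*n^2 - 80*n + 140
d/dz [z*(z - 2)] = 2*z - 2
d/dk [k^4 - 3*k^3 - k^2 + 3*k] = 4*k^3 - 9*k^2 - 2*k + 3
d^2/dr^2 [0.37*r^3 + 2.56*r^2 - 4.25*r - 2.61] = 2.22*r + 5.12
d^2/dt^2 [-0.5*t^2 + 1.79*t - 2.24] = -1.00000000000000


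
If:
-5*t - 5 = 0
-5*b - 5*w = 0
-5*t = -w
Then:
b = 5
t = -1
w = -5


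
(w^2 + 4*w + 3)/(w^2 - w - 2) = (w + 3)/(w - 2)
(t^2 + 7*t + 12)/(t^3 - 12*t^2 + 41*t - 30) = (t^2 + 7*t + 12)/(t^3 - 12*t^2 + 41*t - 30)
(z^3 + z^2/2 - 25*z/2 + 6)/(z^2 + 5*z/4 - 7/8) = 4*(z^2 + z - 12)/(4*z + 7)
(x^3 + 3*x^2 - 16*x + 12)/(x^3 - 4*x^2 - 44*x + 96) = (x - 1)/(x - 8)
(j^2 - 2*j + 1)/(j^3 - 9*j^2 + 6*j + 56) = (j^2 - 2*j + 1)/(j^3 - 9*j^2 + 6*j + 56)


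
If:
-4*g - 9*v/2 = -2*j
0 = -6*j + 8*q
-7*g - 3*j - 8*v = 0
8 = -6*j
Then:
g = -236/3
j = -4/3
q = -1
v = 208/3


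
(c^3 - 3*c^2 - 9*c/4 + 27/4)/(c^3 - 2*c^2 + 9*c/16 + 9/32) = 8*(2*c^2 - 3*c - 9)/(16*c^2 - 8*c - 3)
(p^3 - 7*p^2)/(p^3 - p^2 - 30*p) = p*(7 - p)/(-p^2 + p + 30)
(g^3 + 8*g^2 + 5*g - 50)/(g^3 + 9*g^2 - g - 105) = (g^2 + 3*g - 10)/(g^2 + 4*g - 21)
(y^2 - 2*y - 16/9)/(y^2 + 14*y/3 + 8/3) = (y - 8/3)/(y + 4)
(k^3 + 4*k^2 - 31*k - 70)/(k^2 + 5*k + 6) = (k^2 + 2*k - 35)/(k + 3)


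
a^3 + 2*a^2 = a^2*(a + 2)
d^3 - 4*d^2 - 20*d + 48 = (d - 6)*(d - 2)*(d + 4)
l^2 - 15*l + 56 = (l - 8)*(l - 7)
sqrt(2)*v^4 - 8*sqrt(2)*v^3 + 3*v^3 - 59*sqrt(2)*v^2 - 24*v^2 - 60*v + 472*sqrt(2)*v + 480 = (v - 8)*(v - 5*sqrt(2))*(v + 6*sqrt(2))*(sqrt(2)*v + 1)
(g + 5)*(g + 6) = g^2 + 11*g + 30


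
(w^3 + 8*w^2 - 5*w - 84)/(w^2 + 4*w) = w + 4 - 21/w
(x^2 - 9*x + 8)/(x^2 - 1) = (x - 8)/(x + 1)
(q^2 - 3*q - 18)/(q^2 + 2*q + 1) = (q^2 - 3*q - 18)/(q^2 + 2*q + 1)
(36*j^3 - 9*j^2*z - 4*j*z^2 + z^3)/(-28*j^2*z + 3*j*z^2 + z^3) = (-9*j^2 + z^2)/(z*(7*j + z))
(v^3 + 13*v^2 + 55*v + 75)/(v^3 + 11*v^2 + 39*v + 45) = (v + 5)/(v + 3)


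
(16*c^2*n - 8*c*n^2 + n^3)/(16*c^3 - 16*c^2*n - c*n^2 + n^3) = n*(4*c - n)/(4*c^2 - 3*c*n - n^2)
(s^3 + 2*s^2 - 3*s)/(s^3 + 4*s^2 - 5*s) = (s + 3)/(s + 5)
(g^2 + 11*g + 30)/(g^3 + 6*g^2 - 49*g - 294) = (g + 5)/(g^2 - 49)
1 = 1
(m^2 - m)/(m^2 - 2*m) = (m - 1)/(m - 2)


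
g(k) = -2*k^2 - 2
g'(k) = -4*k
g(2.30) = -12.58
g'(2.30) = -9.20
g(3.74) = -29.98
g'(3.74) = -14.96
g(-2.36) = -13.14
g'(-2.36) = 9.44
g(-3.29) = -23.65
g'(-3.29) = 13.16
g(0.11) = -2.02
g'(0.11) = -0.44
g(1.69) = -7.71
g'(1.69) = -6.76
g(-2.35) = -13.04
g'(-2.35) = 9.40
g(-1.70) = -7.78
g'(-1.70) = 6.80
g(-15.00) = -452.00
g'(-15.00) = 60.00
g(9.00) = -164.00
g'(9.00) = -36.00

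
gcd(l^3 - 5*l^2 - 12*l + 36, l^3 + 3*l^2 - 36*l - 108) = l^2 - 3*l - 18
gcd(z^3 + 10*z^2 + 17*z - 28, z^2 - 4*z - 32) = z + 4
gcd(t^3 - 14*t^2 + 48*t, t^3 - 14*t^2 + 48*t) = t^3 - 14*t^2 + 48*t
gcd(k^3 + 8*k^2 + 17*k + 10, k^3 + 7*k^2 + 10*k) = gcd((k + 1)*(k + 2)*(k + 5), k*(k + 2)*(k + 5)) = k^2 + 7*k + 10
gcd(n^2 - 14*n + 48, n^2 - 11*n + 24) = n - 8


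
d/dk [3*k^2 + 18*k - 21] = 6*k + 18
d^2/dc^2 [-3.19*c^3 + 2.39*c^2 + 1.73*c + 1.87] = 4.78 - 19.14*c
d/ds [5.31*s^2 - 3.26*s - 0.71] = 10.62*s - 3.26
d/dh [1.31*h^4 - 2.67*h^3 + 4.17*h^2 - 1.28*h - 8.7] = 5.24*h^3 - 8.01*h^2 + 8.34*h - 1.28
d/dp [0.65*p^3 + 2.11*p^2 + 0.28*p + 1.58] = 1.95*p^2 + 4.22*p + 0.28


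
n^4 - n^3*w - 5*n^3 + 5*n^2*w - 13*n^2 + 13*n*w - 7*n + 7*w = (n - 7)*(n + 1)^2*(n - w)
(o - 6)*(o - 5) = o^2 - 11*o + 30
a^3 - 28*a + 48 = (a - 4)*(a - 2)*(a + 6)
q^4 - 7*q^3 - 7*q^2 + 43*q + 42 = (q - 7)*(q - 3)*(q + 1)*(q + 2)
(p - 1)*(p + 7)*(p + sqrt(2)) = p^3 + sqrt(2)*p^2 + 6*p^2 - 7*p + 6*sqrt(2)*p - 7*sqrt(2)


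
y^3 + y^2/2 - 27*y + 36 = (y - 4)*(y - 3/2)*(y + 6)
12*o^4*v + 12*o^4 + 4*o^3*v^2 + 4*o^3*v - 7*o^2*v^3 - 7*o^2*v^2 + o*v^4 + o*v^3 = (-6*o + v)*(-2*o + v)*(o + v)*(o*v + o)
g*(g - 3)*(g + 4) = g^3 + g^2 - 12*g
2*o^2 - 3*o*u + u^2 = (-2*o + u)*(-o + u)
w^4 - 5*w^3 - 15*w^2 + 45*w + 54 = (w - 6)*(w - 3)*(w + 1)*(w + 3)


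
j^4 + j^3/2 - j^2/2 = j^2*(j - 1/2)*(j + 1)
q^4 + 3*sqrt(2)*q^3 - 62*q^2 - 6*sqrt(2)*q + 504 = (q - 3*sqrt(2))^2*(q + 2*sqrt(2))*(q + 7*sqrt(2))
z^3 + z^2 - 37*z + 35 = (z - 5)*(z - 1)*(z + 7)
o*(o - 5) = o^2 - 5*o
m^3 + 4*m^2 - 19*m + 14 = (m - 2)*(m - 1)*(m + 7)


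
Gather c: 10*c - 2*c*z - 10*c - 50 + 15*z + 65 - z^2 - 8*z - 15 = -2*c*z - z^2 + 7*z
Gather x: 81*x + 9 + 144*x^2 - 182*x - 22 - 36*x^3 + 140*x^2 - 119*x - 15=-36*x^3 + 284*x^2 - 220*x - 28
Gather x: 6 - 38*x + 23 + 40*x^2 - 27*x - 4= 40*x^2 - 65*x + 25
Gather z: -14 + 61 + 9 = 56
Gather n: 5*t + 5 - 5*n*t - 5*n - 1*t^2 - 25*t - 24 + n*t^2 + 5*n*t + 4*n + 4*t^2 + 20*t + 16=n*(t^2 - 1) + 3*t^2 - 3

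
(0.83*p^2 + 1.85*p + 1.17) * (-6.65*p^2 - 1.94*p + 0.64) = -5.5195*p^4 - 13.9127*p^3 - 10.8383*p^2 - 1.0858*p + 0.7488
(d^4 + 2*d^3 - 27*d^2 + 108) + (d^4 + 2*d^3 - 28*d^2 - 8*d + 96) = 2*d^4 + 4*d^3 - 55*d^2 - 8*d + 204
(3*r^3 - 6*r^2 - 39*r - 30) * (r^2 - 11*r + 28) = 3*r^5 - 39*r^4 + 111*r^3 + 231*r^2 - 762*r - 840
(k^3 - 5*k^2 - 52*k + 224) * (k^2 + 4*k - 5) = k^5 - k^4 - 77*k^3 + 41*k^2 + 1156*k - 1120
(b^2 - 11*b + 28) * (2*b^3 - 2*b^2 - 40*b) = 2*b^5 - 24*b^4 + 38*b^3 + 384*b^2 - 1120*b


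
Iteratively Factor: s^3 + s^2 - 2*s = (s)*(s^2 + s - 2) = s*(s + 2)*(s - 1)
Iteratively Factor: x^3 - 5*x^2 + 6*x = (x - 3)*(x^2 - 2*x) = (x - 3)*(x - 2)*(x)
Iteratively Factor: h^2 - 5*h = (h)*(h - 5)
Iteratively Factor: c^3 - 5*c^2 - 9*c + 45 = (c - 3)*(c^2 - 2*c - 15) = (c - 5)*(c - 3)*(c + 3)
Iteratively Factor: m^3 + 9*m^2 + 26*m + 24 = (m + 2)*(m^2 + 7*m + 12) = (m + 2)*(m + 4)*(m + 3)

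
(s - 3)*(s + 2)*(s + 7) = s^3 + 6*s^2 - 13*s - 42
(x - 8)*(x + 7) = x^2 - x - 56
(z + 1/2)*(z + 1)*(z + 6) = z^3 + 15*z^2/2 + 19*z/2 + 3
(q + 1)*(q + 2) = q^2 + 3*q + 2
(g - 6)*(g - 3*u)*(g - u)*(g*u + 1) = g^4*u - 4*g^3*u^2 - 6*g^3*u + g^3 + 3*g^2*u^3 + 24*g^2*u^2 - 4*g^2*u - 6*g^2 - 18*g*u^3 + 3*g*u^2 + 24*g*u - 18*u^2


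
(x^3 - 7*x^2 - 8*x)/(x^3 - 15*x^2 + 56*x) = (x + 1)/(x - 7)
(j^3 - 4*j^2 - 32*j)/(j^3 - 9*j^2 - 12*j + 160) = j/(j - 5)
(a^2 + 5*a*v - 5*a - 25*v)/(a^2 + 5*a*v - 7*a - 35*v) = (a - 5)/(a - 7)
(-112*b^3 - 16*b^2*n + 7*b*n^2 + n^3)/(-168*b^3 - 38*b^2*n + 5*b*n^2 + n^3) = (4*b - n)/(6*b - n)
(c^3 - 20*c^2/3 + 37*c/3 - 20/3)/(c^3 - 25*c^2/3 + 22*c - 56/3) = (3*c^2 - 8*c + 5)/(3*c^2 - 13*c + 14)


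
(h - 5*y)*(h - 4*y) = h^2 - 9*h*y + 20*y^2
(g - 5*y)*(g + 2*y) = g^2 - 3*g*y - 10*y^2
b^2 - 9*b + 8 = (b - 8)*(b - 1)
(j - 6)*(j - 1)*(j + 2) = j^3 - 5*j^2 - 8*j + 12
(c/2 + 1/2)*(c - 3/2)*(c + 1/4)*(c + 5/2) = c^4/2 + 9*c^3/8 - 9*c^2/8 - 71*c/32 - 15/32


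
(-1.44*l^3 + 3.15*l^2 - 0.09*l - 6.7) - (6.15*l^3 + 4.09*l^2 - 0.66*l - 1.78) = -7.59*l^3 - 0.94*l^2 + 0.57*l - 4.92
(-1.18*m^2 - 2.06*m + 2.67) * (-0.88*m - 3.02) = 1.0384*m^3 + 5.3764*m^2 + 3.8716*m - 8.0634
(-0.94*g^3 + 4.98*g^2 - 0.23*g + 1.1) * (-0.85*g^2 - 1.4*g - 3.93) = 0.799*g^5 - 2.917*g^4 - 3.0823*g^3 - 20.1844*g^2 - 0.6361*g - 4.323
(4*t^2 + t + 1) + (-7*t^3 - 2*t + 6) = -7*t^3 + 4*t^2 - t + 7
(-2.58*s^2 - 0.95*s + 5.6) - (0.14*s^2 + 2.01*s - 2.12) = -2.72*s^2 - 2.96*s + 7.72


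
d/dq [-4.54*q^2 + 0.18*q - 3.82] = 0.18 - 9.08*q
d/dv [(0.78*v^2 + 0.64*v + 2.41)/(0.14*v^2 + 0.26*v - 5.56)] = (0.1132*v^2 - 9.3484*v - 4.185)/(0.0196*v^4 + 0.0728*v^3 - 1.4892*v^2 - 2.8912*v + 30.9136)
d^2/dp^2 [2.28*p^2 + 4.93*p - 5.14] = 4.56000000000000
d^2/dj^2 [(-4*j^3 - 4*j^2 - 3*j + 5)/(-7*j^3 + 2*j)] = 2*(196*j^6 + 609*j^5 - 1302*j^4 + 58*j^3 + 210*j^2 - 20)/(j^3*(343*j^6 - 294*j^4 + 84*j^2 - 8))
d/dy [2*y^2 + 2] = 4*y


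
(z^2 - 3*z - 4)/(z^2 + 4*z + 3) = (z - 4)/(z + 3)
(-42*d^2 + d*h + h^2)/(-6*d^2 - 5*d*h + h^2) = (7*d + h)/(d + h)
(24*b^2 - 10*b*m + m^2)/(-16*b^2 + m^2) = (-6*b + m)/(4*b + m)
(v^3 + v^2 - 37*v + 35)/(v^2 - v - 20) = (v^2 + 6*v - 7)/(v + 4)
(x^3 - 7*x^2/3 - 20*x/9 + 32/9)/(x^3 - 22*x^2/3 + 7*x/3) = (9*x^3 - 21*x^2 - 20*x + 32)/(3*x*(3*x^2 - 22*x + 7))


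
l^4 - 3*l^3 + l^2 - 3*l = l*(l - 3)*(l - I)*(l + I)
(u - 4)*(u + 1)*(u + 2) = u^3 - u^2 - 10*u - 8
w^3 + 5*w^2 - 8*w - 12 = (w - 2)*(w + 1)*(w + 6)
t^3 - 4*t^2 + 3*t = t*(t - 3)*(t - 1)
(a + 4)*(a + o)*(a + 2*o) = a^3 + 3*a^2*o + 4*a^2 + 2*a*o^2 + 12*a*o + 8*o^2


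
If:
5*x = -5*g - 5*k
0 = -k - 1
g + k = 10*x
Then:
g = 1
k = -1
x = 0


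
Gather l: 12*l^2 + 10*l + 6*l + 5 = 12*l^2 + 16*l + 5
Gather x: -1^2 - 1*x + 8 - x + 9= 16 - 2*x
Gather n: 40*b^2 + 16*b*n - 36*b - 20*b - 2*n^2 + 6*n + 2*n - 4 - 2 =40*b^2 - 56*b - 2*n^2 + n*(16*b + 8) - 6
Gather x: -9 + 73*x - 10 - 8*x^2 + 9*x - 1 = -8*x^2 + 82*x - 20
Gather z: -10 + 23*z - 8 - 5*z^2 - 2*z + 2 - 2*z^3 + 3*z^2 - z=-2*z^3 - 2*z^2 + 20*z - 16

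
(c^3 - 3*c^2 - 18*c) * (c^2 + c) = c^5 - 2*c^4 - 21*c^3 - 18*c^2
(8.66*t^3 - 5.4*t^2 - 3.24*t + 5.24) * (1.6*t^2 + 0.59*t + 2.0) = 13.856*t^5 - 3.5306*t^4 + 8.95*t^3 - 4.3276*t^2 - 3.3884*t + 10.48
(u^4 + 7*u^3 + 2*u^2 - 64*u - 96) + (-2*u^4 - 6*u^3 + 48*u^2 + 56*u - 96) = -u^4 + u^3 + 50*u^2 - 8*u - 192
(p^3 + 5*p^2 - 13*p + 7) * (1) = p^3 + 5*p^2 - 13*p + 7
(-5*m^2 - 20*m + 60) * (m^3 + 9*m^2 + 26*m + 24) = -5*m^5 - 65*m^4 - 250*m^3 - 100*m^2 + 1080*m + 1440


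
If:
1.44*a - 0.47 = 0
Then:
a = 0.33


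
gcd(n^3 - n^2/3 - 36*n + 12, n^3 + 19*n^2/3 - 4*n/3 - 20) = n + 6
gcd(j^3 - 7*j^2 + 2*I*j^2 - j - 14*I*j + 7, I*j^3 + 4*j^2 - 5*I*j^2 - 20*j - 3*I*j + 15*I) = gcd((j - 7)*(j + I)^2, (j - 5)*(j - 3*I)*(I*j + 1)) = 1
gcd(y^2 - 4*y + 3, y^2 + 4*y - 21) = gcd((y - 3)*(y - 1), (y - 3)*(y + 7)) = y - 3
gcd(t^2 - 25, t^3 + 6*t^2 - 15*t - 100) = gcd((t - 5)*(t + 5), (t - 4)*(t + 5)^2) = t + 5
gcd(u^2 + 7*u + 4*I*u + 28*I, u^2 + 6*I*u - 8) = u + 4*I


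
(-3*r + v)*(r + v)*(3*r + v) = -9*r^3 - 9*r^2*v + r*v^2 + v^3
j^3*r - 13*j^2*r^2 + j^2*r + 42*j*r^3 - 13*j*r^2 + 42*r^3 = (j - 7*r)*(j - 6*r)*(j*r + r)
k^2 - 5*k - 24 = (k - 8)*(k + 3)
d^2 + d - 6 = (d - 2)*(d + 3)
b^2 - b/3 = b*(b - 1/3)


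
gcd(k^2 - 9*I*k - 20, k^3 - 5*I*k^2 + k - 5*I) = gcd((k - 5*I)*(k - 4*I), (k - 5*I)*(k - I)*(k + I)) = k - 5*I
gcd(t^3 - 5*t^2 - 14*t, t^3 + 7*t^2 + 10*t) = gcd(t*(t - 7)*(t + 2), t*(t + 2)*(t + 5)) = t^2 + 2*t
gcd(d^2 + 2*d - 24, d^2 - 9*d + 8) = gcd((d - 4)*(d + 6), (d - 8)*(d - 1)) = 1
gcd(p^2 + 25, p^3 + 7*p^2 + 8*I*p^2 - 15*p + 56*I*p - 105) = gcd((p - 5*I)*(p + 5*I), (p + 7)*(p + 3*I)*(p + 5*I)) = p + 5*I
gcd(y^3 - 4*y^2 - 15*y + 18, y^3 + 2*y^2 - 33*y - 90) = y^2 - 3*y - 18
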